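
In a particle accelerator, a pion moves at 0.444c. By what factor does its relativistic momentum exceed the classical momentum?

p_rel = γmv, p_class = mv
Ratio = γ = 1/√(1 - 0.444²)
= 1/√(0.802864) = 1.116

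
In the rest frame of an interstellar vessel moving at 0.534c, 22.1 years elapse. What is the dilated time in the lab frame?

Proper time Δt₀ = 22.1 years
γ = 1/√(1 - 0.534²) = 1.183
Δt = γΔt₀ = 1.183 × 22.1 = 26.14 years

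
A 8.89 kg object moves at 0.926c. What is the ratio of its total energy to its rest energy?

E = γmc², E₀ = mc²
E/E₀ = γ = 1/√(1 - 0.926²) = 2.649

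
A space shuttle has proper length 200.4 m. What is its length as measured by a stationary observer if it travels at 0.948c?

Proper length L₀ = 200.4 m
γ = 1/√(1 - 0.948²) = 3.142
L = L₀/γ = 200.4/3.142 = 63.78 m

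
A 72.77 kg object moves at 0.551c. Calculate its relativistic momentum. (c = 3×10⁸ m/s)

γ = 1/√(1 - 0.551²) = 1.198
v = 0.551 × 3×10⁸ = 1.653×10⁸ m/s
p = γmv = 1.198 × 72.77 × 1.653×10⁸ = 1.441×10¹⁰ kg·m/s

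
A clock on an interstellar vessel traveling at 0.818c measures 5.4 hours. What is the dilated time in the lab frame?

Proper time Δt₀ = 5.4 hours
γ = 1/√(1 - 0.818²) = 1.7385
Δt = γΔt₀ = 1.7385 × 5.4 = 9.388 hours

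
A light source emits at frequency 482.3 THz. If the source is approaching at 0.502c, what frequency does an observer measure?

β = v/c = 0.502
(1+β)/(1-β) = 1.502/0.498 = 3.016
Doppler factor = √(3.016) = 1.7367
f_obs = 482.3 × 1.7367 = 837.6 THz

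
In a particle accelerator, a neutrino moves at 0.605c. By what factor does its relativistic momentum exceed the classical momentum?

p_rel = γmv, p_class = mv
Ratio = γ = 1/√(1 - 0.605²)
= 1/√(0.633975) = 1.256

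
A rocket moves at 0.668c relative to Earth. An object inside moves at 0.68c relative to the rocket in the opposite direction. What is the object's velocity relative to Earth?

Object's velocity in rocket frame is u' = -0.68c
u = (u' + v)/(1 + u'v/c²) = (v - 0.68)/(1 - 0.68·v/c²)
Numerator: 0.668 - 0.68 = -0.012
Denominator: 1 - 0.45424 = 0.54576
u = -0.012/0.54576 = -0.02199c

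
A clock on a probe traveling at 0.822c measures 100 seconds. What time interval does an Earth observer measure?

Proper time Δt₀ = 100 seconds
γ = 1/√(1 - 0.822²) = 1.756
Δt = γΔt₀ = 1.756 × 100 = 175.6 seconds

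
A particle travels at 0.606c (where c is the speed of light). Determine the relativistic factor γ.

v/c = 0.606, so (v/c)² = 0.367236
1 - (v/c)² = 0.632764
γ = 1/√(0.632764) = 1.257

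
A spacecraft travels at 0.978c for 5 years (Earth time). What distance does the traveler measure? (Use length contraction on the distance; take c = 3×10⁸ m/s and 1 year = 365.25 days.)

Earth distance: d = v × t = 0.978c × 5 yr = 4.6295×10¹⁶ m
γ = 4.7938
d' = d/γ = 4.6295×10¹⁶/4.7938 = 9.657×10¹⁵ m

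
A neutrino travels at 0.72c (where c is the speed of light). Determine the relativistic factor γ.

v/c = 0.72, so (v/c)² = 0.5184
1 - (v/c)² = 0.4816
γ = 1/√(0.4816) = 1.441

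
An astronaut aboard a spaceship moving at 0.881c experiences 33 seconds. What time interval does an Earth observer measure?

Proper time Δt₀ = 33 seconds
γ = 1/√(1 - 0.881²) = 2.1136
Δt = γΔt₀ = 2.1136 × 33 = 69.75 seconds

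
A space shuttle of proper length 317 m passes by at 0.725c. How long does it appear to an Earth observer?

Proper length L₀ = 317 m
γ = 1/√(1 - 0.725²) = 1.452
L = L₀/γ = 317/1.452 = 218.3 m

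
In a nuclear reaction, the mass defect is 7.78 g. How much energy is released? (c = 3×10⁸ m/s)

Convert mass defect: Δm = 7.78 g = 0.00778 kg
E = Δm·c² = 0.00778 × (3×10⁸)²
= 0.00778 × 9×10¹⁶ = 7.002×10¹⁴ J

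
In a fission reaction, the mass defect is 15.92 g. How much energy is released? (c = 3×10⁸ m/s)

Convert mass defect: Δm = 15.92 g = 0.01592 kg
E = Δm·c² = 0.01592 × (3×10⁸)²
= 0.01592 × 9×10¹⁶ = 1.433×10¹⁵ J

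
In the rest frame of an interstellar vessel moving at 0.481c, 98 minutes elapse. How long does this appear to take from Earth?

Proper time Δt₀ = 98 minutes
γ = 1/√(1 - 0.481²) = 1.141
Δt = γΔt₀ = 1.141 × 98 = 111.8 minutes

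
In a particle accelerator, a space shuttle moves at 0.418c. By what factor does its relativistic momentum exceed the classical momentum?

p_rel = γmv, p_class = mv
Ratio = γ = 1/√(1 - 0.418²)
= 1/√(0.825276) = 1.101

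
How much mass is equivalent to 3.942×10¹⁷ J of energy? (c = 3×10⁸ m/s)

From E = mc², we get m = E/c²
c² = (3×10⁸)² = 9×10¹⁶ m²/s²
m = 3.942×10¹⁷ / 9×10¹⁶ = 4.380 kg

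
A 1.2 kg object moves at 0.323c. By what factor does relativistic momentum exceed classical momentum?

p_rel = γmv, p_class = mv
Ratio = γ = 1/√(1 - 0.323²) = 1.057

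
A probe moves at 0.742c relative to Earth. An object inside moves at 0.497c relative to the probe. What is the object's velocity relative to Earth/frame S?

u = (u' + v)/(1 + u'v/c²)
Numerator: 0.497 + 0.742 = 1.239
Denominator: 1 + 0.368774 = 1.368774
u = 1.239/1.368774 = 0.9052c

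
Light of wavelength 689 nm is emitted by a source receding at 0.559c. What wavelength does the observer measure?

β = 0.559
Wavelength Doppler factor = √(1.559/0.441) = √(3.535) = 1.880
λ_obs = 689 × 1.880 = 1295 nm (redshift)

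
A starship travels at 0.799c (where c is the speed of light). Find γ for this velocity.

v/c = 0.799, so (v/c)² = 0.638401
1 - (v/c)² = 0.361599
γ = 1/√(0.361599) = 1.663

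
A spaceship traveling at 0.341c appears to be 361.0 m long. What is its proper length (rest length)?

Contracted length L = 361.0 m
γ = 1/√(1 - 0.341²) = 1.0638
L₀ = γL = 1.0638 × 361.0 = 384.0 m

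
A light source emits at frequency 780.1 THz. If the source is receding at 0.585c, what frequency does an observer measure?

β = v/c = 0.585
(1-β)/(1+β) = 0.415/1.585 = 0.2618
Doppler factor = √(0.2618) = 0.5117
f_obs = 780.1 × 0.5117 = 399.2 THz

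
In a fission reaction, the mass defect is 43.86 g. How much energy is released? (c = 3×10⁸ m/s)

Convert mass defect: Δm = 43.86 g = 0.04386 kg
E = Δm·c² = 0.04386 × (3×10⁸)²
= 0.04386 × 9×10¹⁶ = 3.947×10¹⁵ J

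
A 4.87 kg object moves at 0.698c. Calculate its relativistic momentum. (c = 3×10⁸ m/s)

γ = 1/√(1 - 0.698²) = 1.396
v = 0.698 × 3×10⁸ = 2.094×10⁸ m/s
p = γmv = 1.396 × 4.87 × 2.094×10⁸ = 1.424×10⁹ kg·m/s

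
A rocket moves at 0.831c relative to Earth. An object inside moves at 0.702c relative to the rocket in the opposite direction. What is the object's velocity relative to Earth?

Object's velocity in rocket frame is u' = -0.702c
u = (u' + v)/(1 + u'v/c²) = (v - 0.702)/(1 - 0.702·v/c²)
Numerator: 0.831 - 0.702 = 0.129
Denominator: 1 - 0.583362 = 0.416638
u = 0.129/0.416638 = 0.3096c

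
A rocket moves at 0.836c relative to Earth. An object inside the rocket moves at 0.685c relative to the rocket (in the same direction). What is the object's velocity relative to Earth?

u = (u' + v)/(1 + u'v/c²)
Numerator: 0.685 + 0.836 = 1.521
Denominator: 1 + 0.57266 = 1.57266
u = 1.521/1.57266 = 0.9672c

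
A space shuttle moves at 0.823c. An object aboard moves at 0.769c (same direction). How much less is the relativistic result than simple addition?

Classical: u' + v = 0.769 + 0.823 = 1.592c
Relativistic: u = (0.769 + 0.823)/(1 + 0.632887) = 1.592/1.632887 = 0.9750c
Difference: 1.592 - 0.9750 = 0.6170c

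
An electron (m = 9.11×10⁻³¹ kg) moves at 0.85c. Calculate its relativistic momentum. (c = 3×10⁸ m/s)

γ = 1/√(1 - 0.85²) = 1.8983
v = 0.85 × 3×10⁸ = 2.550×10⁸ m/s
p = γmv = 1.8983 × 9.11×10⁻³¹ × 2.550×10⁸ = 4.410×10⁻²² kg·m/s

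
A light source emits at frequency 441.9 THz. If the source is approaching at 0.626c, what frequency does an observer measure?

β = v/c = 0.626
(1+β)/(1-β) = 1.626/0.374 = 4.348
Doppler factor = √(4.348) = 2.085
f_obs = 441.9 × 2.085 = 921.4 THz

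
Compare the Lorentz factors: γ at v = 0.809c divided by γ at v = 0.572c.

γ₁ = 1/√(1 - 0.809²) = 1.701
γ₂ = 1/√(1 - 0.572²) = 1.219
γ₁/γ₂ = 1.701/1.219 = 1.395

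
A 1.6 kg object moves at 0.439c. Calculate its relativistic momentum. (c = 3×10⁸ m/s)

γ = 1/√(1 - 0.439²) = 1.113
v = 0.439 × 3×10⁸ = 1.317×10⁸ m/s
p = γmv = 1.113 × 1.6 × 1.317×10⁸ = 2.345×10⁸ kg·m/s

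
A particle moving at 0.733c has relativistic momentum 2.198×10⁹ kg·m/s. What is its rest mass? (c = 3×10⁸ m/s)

γ = 1/√(1 - 0.733²) = 1.4701
v = 0.733 × 3×10⁸ = 2.199×10⁸ m/s
m = p/(γv) = 2.198×10⁹/(1.4701 × 2.199×10⁸) = 6.799 kg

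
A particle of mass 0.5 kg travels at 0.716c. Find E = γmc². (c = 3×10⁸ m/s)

γ = 1/√(1 - 0.716²) = 1.4325
mc² = 0.5 × (3×10⁸)² = 4.500×10¹⁶ J
E = γmc² = 1.4325 × 4.500×10¹⁶ = 6.446×10¹⁶ J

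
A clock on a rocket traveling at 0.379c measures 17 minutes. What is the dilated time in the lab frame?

Proper time Δt₀ = 17 minutes
γ = 1/√(1 - 0.379²) = 1.0806
Δt = γΔt₀ = 1.0806 × 17 = 18.37 minutes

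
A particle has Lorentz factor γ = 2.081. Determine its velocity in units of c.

From γ = 1/√(1 - v²/c²):
1/γ² = 1/2.081² = 0.2309
v²/c² = 1 - 0.2309 = 0.7691
v/c = √(0.7691) = 0.8770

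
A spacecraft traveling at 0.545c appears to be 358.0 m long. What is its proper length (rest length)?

Contracted length L = 358.0 m
γ = 1/√(1 - 0.545²) = 1.1927
L₀ = γL = 1.1927 × 358.0 = 427.0 m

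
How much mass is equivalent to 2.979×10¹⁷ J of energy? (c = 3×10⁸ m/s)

From E = mc², we get m = E/c²
c² = (3×10⁸)² = 9×10¹⁶ m²/s²
m = 2.979×10¹⁷ / 9×10¹⁶ = 3.310 kg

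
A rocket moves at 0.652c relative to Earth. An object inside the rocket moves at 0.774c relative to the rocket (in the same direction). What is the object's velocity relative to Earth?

u = (u' + v)/(1 + u'v/c²)
Numerator: 0.774 + 0.652 = 1.426
Denominator: 1 + 0.504648 = 1.504648
u = 1.426/1.504648 = 0.9477c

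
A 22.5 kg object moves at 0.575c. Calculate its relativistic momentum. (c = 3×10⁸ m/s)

γ = 1/√(1 - 0.575²) = 1.2223
v = 0.575 × 3×10⁸ = 1.725×10⁸ m/s
p = γmv = 1.2223 × 22.5 × 1.725×10⁸ = 4.744×10⁹ kg·m/s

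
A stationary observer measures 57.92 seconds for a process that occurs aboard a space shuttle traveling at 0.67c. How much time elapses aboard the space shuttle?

Dilated time Δt = 57.92 seconds
γ = 1/√(1 - 0.67²) = 1.347
Δt₀ = Δt/γ = 57.92/1.347 = 43.00 seconds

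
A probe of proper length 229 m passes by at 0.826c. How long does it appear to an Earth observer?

Proper length L₀ = 229 m
γ = 1/√(1 - 0.826²) = 1.774
L = L₀/γ = 229/1.774 = 129.1 m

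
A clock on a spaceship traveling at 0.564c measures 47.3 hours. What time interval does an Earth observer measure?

Proper time Δt₀ = 47.3 hours
γ = 1/√(1 - 0.564²) = 1.211
Δt = γΔt₀ = 1.211 × 47.3 = 57.28 hours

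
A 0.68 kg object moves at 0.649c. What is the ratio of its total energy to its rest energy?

E = γmc², E₀ = mc²
E/E₀ = γ = 1/√(1 - 0.649²) = 1.314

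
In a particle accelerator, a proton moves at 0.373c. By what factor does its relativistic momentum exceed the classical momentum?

p_rel = γmv, p_class = mv
Ratio = γ = 1/√(1 - 0.373²)
= 1/√(0.860871) = 1.078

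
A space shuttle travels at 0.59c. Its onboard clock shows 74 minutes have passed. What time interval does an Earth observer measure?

Proper time Δt₀ = 74 minutes
γ = 1/√(1 - 0.59²) = 1.2385
Δt = γΔt₀ = 1.2385 × 74 = 91.65 minutes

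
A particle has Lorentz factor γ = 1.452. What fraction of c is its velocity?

From γ = 1/√(1 - v²/c²):
1/γ² = 1/1.452² = 0.47431
v²/c² = 1 - 0.47431 = 0.52569
v/c = √(0.52569) = 0.7250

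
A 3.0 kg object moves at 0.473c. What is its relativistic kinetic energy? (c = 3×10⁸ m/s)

γ = 1/√(1 - 0.473²) = 1.135
γ - 1 = 0.1350
KE = (γ-1)mc² = 0.1350 × 3.0 × (3×10⁸)² = 3.645×10¹⁶ J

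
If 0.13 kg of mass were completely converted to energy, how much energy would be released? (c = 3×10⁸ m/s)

Using E = mc²:
c² = (3×10⁸)² = 9×10¹⁶ m²/s²
E = 0.13 × 9×10¹⁶ = 1.170×10¹⁶ J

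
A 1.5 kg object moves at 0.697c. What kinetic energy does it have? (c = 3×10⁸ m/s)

γ = 1/√(1 - 0.697²) = 1.3946
γ - 1 = 0.3946
KE = (γ-1)mc² = 0.3946 × 1.5 × (3×10⁸)² = 5.327×10¹⁶ J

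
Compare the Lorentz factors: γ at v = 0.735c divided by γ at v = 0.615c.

γ₁ = 1/√(1 - 0.735²) = 1.475
γ₂ = 1/√(1 - 0.615²) = 1.268
γ₁/γ₂ = 1.475/1.268 = 1.163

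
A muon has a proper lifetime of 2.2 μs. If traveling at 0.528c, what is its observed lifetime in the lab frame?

Proper lifetime τ₀ = 2.2 μs
γ = 1/√(1 - 0.528²) = 1.1775
τ = γτ₀ = 1.1775 × 2.2 μs = 2.591 μs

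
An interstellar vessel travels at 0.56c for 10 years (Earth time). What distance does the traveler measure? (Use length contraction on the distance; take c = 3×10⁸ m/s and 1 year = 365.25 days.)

Earth distance: d = v × t = 0.56c × 10 yr = 5.3017×10¹⁶ m
γ = 1.2070
d' = d/γ = 5.3017×10¹⁶/1.2070 = 4.392×10¹⁶ m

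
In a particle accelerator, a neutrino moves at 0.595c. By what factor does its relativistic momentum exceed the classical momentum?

p_rel = γmv, p_class = mv
Ratio = γ = 1/√(1 - 0.595²)
= 1/√(0.645975) = 1.244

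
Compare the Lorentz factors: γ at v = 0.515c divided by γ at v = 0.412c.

γ₁ = 1/√(1 - 0.515²) = 1.1666
γ₂ = 1/√(1 - 0.412²) = 1.0975
γ₁/γ₂ = 1.1666/1.0975 = 1.063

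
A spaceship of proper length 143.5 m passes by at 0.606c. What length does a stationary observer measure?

Proper length L₀ = 143.5 m
γ = 1/√(1 - 0.606²) = 1.25713
L = L₀/γ = 143.5/1.25713 = 114.1 m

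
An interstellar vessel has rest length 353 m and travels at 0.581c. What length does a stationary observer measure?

Proper length L₀ = 353 m
γ = 1/√(1 - 0.581²) = 1.2286
L = L₀/γ = 353/1.2286 = 287.3 m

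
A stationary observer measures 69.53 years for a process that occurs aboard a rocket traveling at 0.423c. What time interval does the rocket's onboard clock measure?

Dilated time Δt = 69.53 years
γ = 1/√(1 - 0.423²) = 1.1036
Δt₀ = Δt/γ = 69.53/1.1036 = 63.00 years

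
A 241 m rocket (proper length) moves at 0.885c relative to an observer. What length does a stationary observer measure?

Proper length L₀ = 241 m
γ = 1/√(1 - 0.885²) = 2.148
L = L₀/γ = 241/2.148 = 112.2 m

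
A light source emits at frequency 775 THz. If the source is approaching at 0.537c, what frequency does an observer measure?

β = v/c = 0.537
(1+β)/(1-β) = 1.537/0.463 = 3.320
Doppler factor = √(3.320) = 1.822
f_obs = 775 × 1.822 = 1412 THz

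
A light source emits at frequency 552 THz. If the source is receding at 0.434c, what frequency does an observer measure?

β = v/c = 0.434
(1-β)/(1+β) = 0.566/1.434 = 0.3947
Doppler factor = √(0.3947) = 0.6283
f_obs = 552 × 0.6283 = 346.8 THz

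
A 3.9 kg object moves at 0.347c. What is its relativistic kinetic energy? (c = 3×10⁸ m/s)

γ = 1/√(1 - 0.347²) = 1.06625
γ - 1 = 0.06625
KE = (γ-1)mc² = 0.06625 × 3.9 × (3×10⁸)² = 2.325×10¹⁶ J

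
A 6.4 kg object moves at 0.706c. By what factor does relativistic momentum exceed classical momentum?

p_rel = γmv, p_class = mv
Ratio = γ = 1/√(1 - 0.706²) = 1.412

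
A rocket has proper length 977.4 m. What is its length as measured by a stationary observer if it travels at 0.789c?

Proper length L₀ = 977.4 m
γ = 1/√(1 - 0.789²) = 1.6276
L = L₀/γ = 977.4/1.6276 = 600.5 m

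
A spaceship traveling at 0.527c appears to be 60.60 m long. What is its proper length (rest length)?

Contracted length L = 60.60 m
γ = 1/√(1 - 0.527²) = 1.1767
L₀ = γL = 1.1767 × 60.60 = 71.31 m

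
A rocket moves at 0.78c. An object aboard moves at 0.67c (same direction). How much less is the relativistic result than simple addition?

Classical: u' + v = 0.67 + 0.78 = 1.45c
Relativistic: u = (0.67 + 0.78)/(1 + 0.5226) = 1.45/1.5226 = 0.9523c
Difference: 1.45 - 0.9523 = 0.4977c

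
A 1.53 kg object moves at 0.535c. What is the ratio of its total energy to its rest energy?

E = γmc², E₀ = mc²
E/E₀ = γ = 1/√(1 - 0.535²) = 1.184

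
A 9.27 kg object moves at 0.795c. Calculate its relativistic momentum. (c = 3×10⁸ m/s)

γ = 1/√(1 - 0.795²) = 1.6485
v = 0.795 × 3×10⁸ = 2.385×10⁸ m/s
p = γmv = 1.6485 × 9.27 × 2.385×10⁸ = 3.645×10⁹ kg·m/s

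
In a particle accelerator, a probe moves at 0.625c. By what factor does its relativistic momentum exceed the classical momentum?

p_rel = γmv, p_class = mv
Ratio = γ = 1/√(1 - 0.625²)
= 1/√(0.609375) = 1.281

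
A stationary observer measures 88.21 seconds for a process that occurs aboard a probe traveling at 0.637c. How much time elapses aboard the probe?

Dilated time Δt = 88.21 seconds
γ = 1/√(1 - 0.637²) = 1.2972
Δt₀ = Δt/γ = 88.21/1.2972 = 68.00 seconds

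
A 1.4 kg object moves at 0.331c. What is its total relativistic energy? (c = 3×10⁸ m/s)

γ = 1/√(1 - 0.331²) = 1.0597
mc² = 1.4 × (3×10⁸)² = 1.260×10¹⁷ J
E = γmc² = 1.0597 × 1.260×10¹⁷ = 1.335×10¹⁷ J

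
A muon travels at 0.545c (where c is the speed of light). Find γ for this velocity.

v/c = 0.545, so (v/c)² = 0.297025
1 - (v/c)² = 0.702975
γ = 1/√(0.702975) = 1.193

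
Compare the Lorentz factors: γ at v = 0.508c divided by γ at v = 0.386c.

γ₁ = 1/√(1 - 0.508²) = 1.161
γ₂ = 1/√(1 - 0.386²) = 1.084
γ₁/γ₂ = 1.161/1.084 = 1.071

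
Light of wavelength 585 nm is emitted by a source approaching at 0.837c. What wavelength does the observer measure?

β = 0.837
Wavelength Doppler factor = √(0.163/1.837) = √(0.08873) = 0.2979
λ_obs = 585 × 0.2979 = 174.3 nm (blueshift)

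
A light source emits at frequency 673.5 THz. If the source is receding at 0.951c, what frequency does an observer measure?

β = v/c = 0.951
(1-β)/(1+β) = 0.049/1.951 = 0.02512
Doppler factor = √(0.02512) = 0.1585
f_obs = 673.5 × 0.1585 = 106.7 THz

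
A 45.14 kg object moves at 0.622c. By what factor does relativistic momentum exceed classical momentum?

p_rel = γmv, p_class = mv
Ratio = γ = 1/√(1 - 0.622²) = 1.277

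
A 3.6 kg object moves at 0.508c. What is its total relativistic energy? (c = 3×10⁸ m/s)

γ = 1/√(1 - 0.508²) = 1.161
mc² = 3.6 × (3×10⁸)² = 3.240×10¹⁷ J
E = γmc² = 1.161 × 3.240×10¹⁷ = 3.762×10¹⁷ J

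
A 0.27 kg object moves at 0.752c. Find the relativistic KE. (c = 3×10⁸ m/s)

γ = 1/√(1 - 0.752²) = 1.517075
γ - 1 = 0.517075
KE = (γ-1)mc² = 0.517075 × 0.27 × (3×10⁸)² = 1.256×10¹⁶ J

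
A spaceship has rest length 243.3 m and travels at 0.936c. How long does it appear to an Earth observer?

Proper length L₀ = 243.3 m
γ = 1/√(1 - 0.936²) = 2.841
L = L₀/γ = 243.3/2.841 = 85.64 m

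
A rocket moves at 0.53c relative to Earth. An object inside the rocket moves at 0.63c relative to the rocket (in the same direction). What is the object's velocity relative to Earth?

u = (u' + v)/(1 + u'v/c²)
Numerator: 0.63 + 0.53 = 1.16
Denominator: 1 + 0.3339 = 1.3339
u = 1.16/1.3339 = 0.8696c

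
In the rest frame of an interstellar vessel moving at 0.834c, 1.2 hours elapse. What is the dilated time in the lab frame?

Proper time Δt₀ = 1.2 hours
γ = 1/√(1 - 0.834²) = 1.8124
Δt = γΔt₀ = 1.8124 × 1.2 = 2.175 hours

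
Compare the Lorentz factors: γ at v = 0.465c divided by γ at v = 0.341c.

γ₁ = 1/√(1 - 0.465²) = 1.130
γ₂ = 1/√(1 - 0.341²) = 1.064
γ₁/γ₂ = 1.130/1.064 = 1.062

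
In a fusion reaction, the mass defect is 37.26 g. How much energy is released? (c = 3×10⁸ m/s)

Convert mass defect: Δm = 37.26 g = 0.03726 kg
E = Δm·c² = 0.03726 × (3×10⁸)²
= 0.03726 × 9×10¹⁶ = 3.353×10¹⁵ J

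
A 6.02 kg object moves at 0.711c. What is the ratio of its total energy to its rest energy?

E = γmc², E₀ = mc²
E/E₀ = γ = 1/√(1 - 0.711²) = 1.422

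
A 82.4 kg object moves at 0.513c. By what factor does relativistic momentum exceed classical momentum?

p_rel = γmv, p_class = mv
Ratio = γ = 1/√(1 - 0.513²) = 1.165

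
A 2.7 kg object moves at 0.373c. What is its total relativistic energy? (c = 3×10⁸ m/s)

γ = 1/√(1 - 0.373²) = 1.0778
mc² = 2.7 × (3×10⁸)² = 2.430×10¹⁷ J
E = γmc² = 1.0778 × 2.430×10¹⁷ = 2.619×10¹⁷ J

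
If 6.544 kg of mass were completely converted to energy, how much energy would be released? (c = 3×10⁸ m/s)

Using E = mc²:
c² = (3×10⁸)² = 9×10¹⁶ m²/s²
E = 6.544 × 9×10¹⁶ = 5.890×10¹⁷ J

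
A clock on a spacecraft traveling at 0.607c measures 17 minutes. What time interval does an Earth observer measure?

Proper time Δt₀ = 17 minutes
γ = 1/√(1 - 0.607²) = 1.258
Δt = γΔt₀ = 1.258 × 17 = 21.39 minutes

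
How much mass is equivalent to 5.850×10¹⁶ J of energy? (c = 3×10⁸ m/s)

From E = mc², we get m = E/c²
c² = (3×10⁸)² = 9×10¹⁶ m²/s²
m = 5.850×10¹⁶ / 9×10¹⁶ = 0.6500 kg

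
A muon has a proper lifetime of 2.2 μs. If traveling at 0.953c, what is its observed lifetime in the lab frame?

Proper lifetime τ₀ = 2.2 μs
γ = 1/√(1 - 0.953²) = 3.30065
τ = γτ₀ = 3.30065 × 2.2 μs = 7.261 μs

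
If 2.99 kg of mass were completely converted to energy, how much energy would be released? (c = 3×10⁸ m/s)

Using E = mc²:
c² = (3×10⁸)² = 9×10¹⁶ m²/s²
E = 2.99 × 9×10¹⁶ = 2.691×10¹⁷ J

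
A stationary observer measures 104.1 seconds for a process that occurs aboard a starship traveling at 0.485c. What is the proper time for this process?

Dilated time Δt = 104.1 seconds
γ = 1/√(1 - 0.485²) = 1.1435
Δt₀ = Δt/γ = 104.1/1.1435 = 91.04 seconds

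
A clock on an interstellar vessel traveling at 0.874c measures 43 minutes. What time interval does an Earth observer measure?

Proper time Δt₀ = 43 minutes
γ = 1/√(1 - 0.874²) = 2.058
Δt = γΔt₀ = 2.058 × 43 = 88.49 minutes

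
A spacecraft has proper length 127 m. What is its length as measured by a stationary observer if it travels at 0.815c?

Proper length L₀ = 127 m
γ = 1/√(1 - 0.815²) = 1.7257
L = L₀/γ = 127/1.7257 = 73.59 m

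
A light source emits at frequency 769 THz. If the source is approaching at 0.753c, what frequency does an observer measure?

β = v/c = 0.753
(1+β)/(1-β) = 1.753/0.247 = 7.097
Doppler factor = √(7.097) = 2.664
f_obs = 769 × 2.664 = 2049 THz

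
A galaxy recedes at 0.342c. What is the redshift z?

β = 0.342
(1+β)/(1-β) = 1.342/0.658 = 2.0395
√(2.0395) = 1.4281
z = 1.4281 - 1 = 0.4281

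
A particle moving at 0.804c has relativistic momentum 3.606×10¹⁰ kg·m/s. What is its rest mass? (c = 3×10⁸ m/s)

γ = 1/√(1 - 0.804²) = 1.6817
v = 0.804 × 3×10⁸ = 2.412×10⁸ m/s
m = p/(γv) = 3.606×10¹⁰/(1.6817 × 2.412×10⁸) = 88.90 kg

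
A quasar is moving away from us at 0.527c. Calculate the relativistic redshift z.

β = 0.527
(1+β)/(1-β) = 1.527/0.473 = 3.22833
√(3.22833) = 1.7968
z = 1.7968 - 1 = 0.7968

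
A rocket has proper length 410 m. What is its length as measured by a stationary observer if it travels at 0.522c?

Proper length L₀ = 410 m
γ = 1/√(1 - 0.522²) = 1.1724
L = L₀/γ = 410/1.1724 = 349.7 m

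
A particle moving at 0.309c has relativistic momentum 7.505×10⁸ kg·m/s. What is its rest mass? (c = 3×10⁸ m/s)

γ = 1/√(1 - 0.309²) = 1.05146
v = 0.309 × 3×10⁸ = 9.270×10⁷ m/s
m = p/(γv) = 7.505×10⁸/(1.05146 × 9.270×10⁷) = 7.700 kg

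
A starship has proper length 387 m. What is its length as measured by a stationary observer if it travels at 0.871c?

Proper length L₀ = 387 m
γ = 1/√(1 - 0.871²) = 2.0355
L = L₀/γ = 387/2.0355 = 190.1 m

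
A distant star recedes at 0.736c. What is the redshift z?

β = 0.736
(1+β)/(1-β) = 1.736/0.264 = 6.576
√(6.576) = 2.564
z = 2.564 - 1 = 1.564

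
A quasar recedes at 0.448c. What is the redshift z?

β = 0.448
(1+β)/(1-β) = 1.448/0.552 = 2.623
√(2.623) = 1.6196
z = 1.6196 - 1 = 0.6196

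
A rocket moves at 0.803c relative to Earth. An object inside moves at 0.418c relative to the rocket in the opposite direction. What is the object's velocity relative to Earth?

Object's velocity in rocket frame is u' = -0.418c
u = (u' + v)/(1 + u'v/c²) = (v - 0.418)/(1 - 0.418·v/c²)
Numerator: 0.803 - 0.418 = 0.385
Denominator: 1 - 0.335654 = 0.664346
u = 0.385/0.664346 = 0.5795c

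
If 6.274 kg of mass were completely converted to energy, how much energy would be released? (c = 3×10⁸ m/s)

Using E = mc²:
c² = (3×10⁸)² = 9×10¹⁶ m²/s²
E = 6.274 × 9×10¹⁶ = 5.647×10¹⁷ J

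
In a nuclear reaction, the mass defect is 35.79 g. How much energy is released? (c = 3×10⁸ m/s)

Convert mass defect: Δm = 35.79 g = 0.03579 kg
E = Δm·c² = 0.03579 × (3×10⁸)²
= 0.03579 × 9×10¹⁶ = 3.221×10¹⁵ J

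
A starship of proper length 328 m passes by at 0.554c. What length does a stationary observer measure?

Proper length L₀ = 328 m
γ = 1/√(1 - 0.554²) = 1.201
L = L₀/γ = 328/1.201 = 273.1 m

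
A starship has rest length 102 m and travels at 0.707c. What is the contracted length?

Proper length L₀ = 102 m
γ = 1/√(1 - 0.707²) = 1.414
L = L₀/γ = 102/1.414 = 72.14 m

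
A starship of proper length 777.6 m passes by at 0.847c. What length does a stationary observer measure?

Proper length L₀ = 777.6 m
γ = 1/√(1 - 0.847²) = 1.881
L = L₀/γ = 777.6/1.881 = 413.4 m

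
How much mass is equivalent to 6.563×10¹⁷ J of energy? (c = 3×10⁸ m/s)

From E = mc², we get m = E/c²
c² = (3×10⁸)² = 9×10¹⁶ m²/s²
m = 6.563×10¹⁷ / 9×10¹⁶ = 7.292 kg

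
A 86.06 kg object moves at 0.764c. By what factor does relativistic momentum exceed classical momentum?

p_rel = γmv, p_class = mv
Ratio = γ = 1/√(1 - 0.764²) = 1.550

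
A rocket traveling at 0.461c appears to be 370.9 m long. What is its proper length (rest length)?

Contracted length L = 370.9 m
γ = 1/√(1 - 0.461²) = 1.127
L₀ = γL = 1.127 × 370.9 = 418.0 m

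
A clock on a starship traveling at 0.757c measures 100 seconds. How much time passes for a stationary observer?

Proper time Δt₀ = 100 seconds
γ = 1/√(1 - 0.757²) = 1.530
Δt = γΔt₀ = 1.530 × 100 = 153.0 seconds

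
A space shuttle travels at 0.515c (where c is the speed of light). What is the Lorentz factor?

v/c = 0.515, so (v/c)² = 0.265225
1 - (v/c)² = 0.734775
γ = 1/√(0.734775) = 1.167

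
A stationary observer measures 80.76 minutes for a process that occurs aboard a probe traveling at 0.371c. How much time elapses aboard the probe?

Dilated time Δt = 80.76 minutes
γ = 1/√(1 - 0.371²) = 1.07685
Δt₀ = Δt/γ = 80.76/1.07685 = 75.00 minutes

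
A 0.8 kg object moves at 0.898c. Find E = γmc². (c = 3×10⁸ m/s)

γ = 1/√(1 - 0.898²) = 2.2728
mc² = 0.8 × (3×10⁸)² = 7.200×10¹⁶ J
E = γmc² = 2.2728 × 7.200×10¹⁶ = 1.636×10¹⁷ J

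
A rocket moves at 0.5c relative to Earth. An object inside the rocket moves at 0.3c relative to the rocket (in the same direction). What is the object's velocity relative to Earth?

u = (u' + v)/(1 + u'v/c²)
Numerator: 0.3 + 0.5 = 0.8
Denominator: 1 + 0.15 = 1.15
u = 0.8/1.15 = 0.6957c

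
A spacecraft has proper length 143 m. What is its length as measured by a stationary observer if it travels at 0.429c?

Proper length L₀ = 143 m
γ = 1/√(1 - 0.429²) = 1.107
L = L₀/γ = 143/1.107 = 129.2 m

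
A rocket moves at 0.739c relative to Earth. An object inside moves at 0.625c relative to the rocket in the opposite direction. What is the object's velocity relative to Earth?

Object's velocity in rocket frame is u' = -0.625c
u = (u' + v)/(1 + u'v/c²) = (v - 0.625)/(1 - 0.625·v/c²)
Numerator: 0.739 - 0.625 = 0.114
Denominator: 1 - 0.461875 = 0.538125
u = 0.114/0.538125 = 0.2118c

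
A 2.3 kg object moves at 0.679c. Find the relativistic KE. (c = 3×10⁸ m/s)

γ = 1/√(1 - 0.679²) = 1.36214
γ - 1 = 0.36214
KE = (γ-1)mc² = 0.36214 × 2.3 × (3×10⁸)² = 7.496×10¹⁶ J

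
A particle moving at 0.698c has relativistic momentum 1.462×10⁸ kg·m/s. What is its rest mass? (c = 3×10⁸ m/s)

γ = 1/√(1 - 0.698²) = 1.3965
v = 0.698 × 3×10⁸ = 2.094×10⁸ m/s
m = p/(γv) = 1.462×10⁸/(1.3965 × 2.094×10⁸) = 0.5000 kg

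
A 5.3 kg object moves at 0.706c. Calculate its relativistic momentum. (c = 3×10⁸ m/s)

γ = 1/√(1 - 0.706²) = 1.412
v = 0.706 × 3×10⁸ = 2.118×10⁸ m/s
p = γmv = 1.412 × 5.3 × 2.118×10⁸ = 1.585×10⁹ kg·m/s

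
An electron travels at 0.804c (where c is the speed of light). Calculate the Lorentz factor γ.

v/c = 0.804, so (v/c)² = 0.646416
1 - (v/c)² = 0.353584
γ = 1/√(0.353584) = 1.682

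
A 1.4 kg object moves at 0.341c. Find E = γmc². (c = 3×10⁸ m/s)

γ = 1/√(1 - 0.341²) = 1.0638
mc² = 1.4 × (3×10⁸)² = 1.260×10¹⁷ J
E = γmc² = 1.0638 × 1.260×10¹⁷ = 1.340×10¹⁷ J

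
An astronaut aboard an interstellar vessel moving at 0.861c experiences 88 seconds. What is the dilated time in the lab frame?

Proper time Δt₀ = 88 seconds
γ = 1/√(1 - 0.861²) = 1.966
Δt = γΔt₀ = 1.966 × 88 = 173.0 seconds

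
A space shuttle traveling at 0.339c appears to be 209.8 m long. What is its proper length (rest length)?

Contracted length L = 209.8 m
γ = 1/√(1 - 0.339²) = 1.063
L₀ = γL = 1.063 × 209.8 = 223.0 m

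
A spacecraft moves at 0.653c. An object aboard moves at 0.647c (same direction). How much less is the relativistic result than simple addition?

Classical: u' + v = 0.647 + 0.653 = 1.3c
Relativistic: u = (0.647 + 0.653)/(1 + 0.422491) = 1.3/1.422491 = 0.9139c
Difference: 1.3 - 0.9139 = 0.3861c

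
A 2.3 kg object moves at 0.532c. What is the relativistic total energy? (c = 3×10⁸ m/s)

γ = 1/√(1 - 0.532²) = 1.181
mc² = 2.3 × (3×10⁸)² = 2.070×10¹⁷ J
E = γmc² = 1.181 × 2.070×10¹⁷ = 2.445×10¹⁷ J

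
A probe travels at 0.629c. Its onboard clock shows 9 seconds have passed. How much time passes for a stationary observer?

Proper time Δt₀ = 9 seconds
γ = 1/√(1 - 0.629²) = 1.2863
Δt = γΔt₀ = 1.2863 × 9 = 11.58 seconds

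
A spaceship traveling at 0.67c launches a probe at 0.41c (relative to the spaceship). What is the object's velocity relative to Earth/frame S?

u = (u' + v)/(1 + u'v/c²)
Numerator: 0.41 + 0.67 = 1.08
Denominator: 1 + 0.2747 = 1.2747
u = 1.08/1.2747 = 0.8473c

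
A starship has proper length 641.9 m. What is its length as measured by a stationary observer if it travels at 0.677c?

Proper length L₀ = 641.9 m
γ = 1/√(1 - 0.677²) = 1.3587
L = L₀/γ = 641.9/1.3587 = 472.4 m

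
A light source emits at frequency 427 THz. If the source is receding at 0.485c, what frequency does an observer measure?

β = v/c = 0.485
(1-β)/(1+β) = 0.515/1.485 = 0.3468
Doppler factor = √(0.3468) = 0.5889
f_obs = 427 × 0.5889 = 251.5 THz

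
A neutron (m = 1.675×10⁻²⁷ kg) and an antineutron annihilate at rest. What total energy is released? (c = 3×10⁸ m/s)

Both particles have the same rest mass, so total mass = 2m
E = 2m·c² = 2 × 1.675×10⁻²⁷ × (3×10⁸)²
= 2 × 1.675×10⁻²⁷ × 9×10¹⁶
= 3.015×10⁻¹⁰ J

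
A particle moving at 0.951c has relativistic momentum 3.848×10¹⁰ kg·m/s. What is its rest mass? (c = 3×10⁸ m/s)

γ = 1/√(1 - 0.951²) = 3.2342
v = 0.951 × 3×10⁸ = 2.853×10⁸ m/s
m = p/(γv) = 3.848×10¹⁰/(3.2342 × 2.853×10⁸) = 41.70 kg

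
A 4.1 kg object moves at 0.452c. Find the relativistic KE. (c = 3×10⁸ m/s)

γ = 1/√(1 - 0.452²) = 1.12105
γ - 1 = 0.12105
KE = (γ-1)mc² = 0.12105 × 4.1 × (3×10⁸)² = 4.467×10¹⁶ J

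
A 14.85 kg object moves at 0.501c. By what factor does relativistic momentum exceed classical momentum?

p_rel = γmv, p_class = mv
Ratio = γ = 1/√(1 - 0.501²) = 1.155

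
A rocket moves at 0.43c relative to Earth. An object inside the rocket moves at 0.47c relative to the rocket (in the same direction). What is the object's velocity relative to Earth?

u = (u' + v)/(1 + u'v/c²)
Numerator: 0.47 + 0.43 = 0.9
Denominator: 1 + 0.2021 = 1.2021
u = 0.9/1.2021 = 0.7487c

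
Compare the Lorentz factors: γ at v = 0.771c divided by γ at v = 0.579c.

γ₁ = 1/√(1 - 0.771²) = 1.570
γ₂ = 1/√(1 - 0.579²) = 1.227
γ₁/γ₂ = 1.570/1.227 = 1.280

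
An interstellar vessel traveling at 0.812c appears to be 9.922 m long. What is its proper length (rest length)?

Contracted length L = 9.922 m
γ = 1/√(1 - 0.812²) = 1.713
L₀ = γL = 1.713 × 9.922 = 17.00 m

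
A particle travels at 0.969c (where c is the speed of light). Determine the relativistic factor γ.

v/c = 0.969, so (v/c)² = 0.938961
1 - (v/c)² = 0.061039
γ = 1/√(0.061039) = 4.048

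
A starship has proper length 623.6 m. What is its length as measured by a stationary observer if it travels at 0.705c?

Proper length L₀ = 623.6 m
γ = 1/√(1 - 0.705²) = 1.410
L = L₀/γ = 623.6/1.410 = 442.3 m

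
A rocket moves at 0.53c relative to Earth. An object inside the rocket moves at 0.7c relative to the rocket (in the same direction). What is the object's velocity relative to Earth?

u = (u' + v)/(1 + u'v/c²)
Numerator: 0.7 + 0.53 = 1.23
Denominator: 1 + 0.371 = 1.371
u = 1.23/1.371 = 0.8972c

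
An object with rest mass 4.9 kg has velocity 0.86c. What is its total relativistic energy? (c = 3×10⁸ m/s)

γ = 1/√(1 - 0.86²) = 1.9597
mc² = 4.9 × (3×10⁸)² = 4.410×10¹⁷ J
E = γmc² = 1.9597 × 4.410×10¹⁷ = 8.642×10¹⁷ J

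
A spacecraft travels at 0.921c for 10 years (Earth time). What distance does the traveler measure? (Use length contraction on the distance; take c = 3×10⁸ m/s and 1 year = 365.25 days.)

Earth distance: d = v × t = 0.921c × 10 yr = 8.719×10¹⁶ m
γ = 2.567
d' = d/γ = 8.719×10¹⁶/2.567 = 3.397×10¹⁶ m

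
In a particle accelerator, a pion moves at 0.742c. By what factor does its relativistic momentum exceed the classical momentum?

p_rel = γmv, p_class = mv
Ratio = γ = 1/√(1 - 0.742²)
= 1/√(0.449436) = 1.492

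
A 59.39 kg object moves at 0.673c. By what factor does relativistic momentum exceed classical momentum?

p_rel = γmv, p_class = mv
Ratio = γ = 1/√(1 - 0.673²) = 1.352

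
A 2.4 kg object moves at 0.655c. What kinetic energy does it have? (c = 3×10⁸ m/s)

γ = 1/√(1 - 0.655²) = 1.3234
γ - 1 = 0.3234
KE = (γ-1)mc² = 0.3234 × 2.4 × (3×10⁸)² = 6.985×10¹⁶ J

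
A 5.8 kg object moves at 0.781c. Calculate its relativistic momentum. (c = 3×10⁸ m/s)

γ = 1/√(1 - 0.781²) = 1.601
v = 0.781 × 3×10⁸ = 2.343×10⁸ m/s
p = γmv = 1.601 × 5.8 × 2.343×10⁸ = 2.176×10⁹ kg·m/s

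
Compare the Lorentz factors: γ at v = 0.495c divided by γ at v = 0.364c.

γ₁ = 1/√(1 - 0.495²) = 1.151
γ₂ = 1/√(1 - 0.364²) = 1.074
γ₁/γ₂ = 1.151/1.074 = 1.072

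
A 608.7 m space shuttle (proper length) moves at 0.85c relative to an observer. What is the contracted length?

Proper length L₀ = 608.7 m
γ = 1/√(1 - 0.85²) = 1.898
L = L₀/γ = 608.7/1.898 = 320.7 m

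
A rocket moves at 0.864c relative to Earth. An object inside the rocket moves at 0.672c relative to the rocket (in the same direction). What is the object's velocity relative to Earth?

u = (u' + v)/(1 + u'v/c²)
Numerator: 0.672 + 0.864 = 1.536
Denominator: 1 + 0.580608 = 1.580608
u = 1.536/1.580608 = 0.9718c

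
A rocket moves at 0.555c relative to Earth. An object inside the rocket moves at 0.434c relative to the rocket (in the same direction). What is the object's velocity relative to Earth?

u = (u' + v)/(1 + u'v/c²)
Numerator: 0.434 + 0.555 = 0.989
Denominator: 1 + 0.24087 = 1.24087
u = 0.989/1.24087 = 0.7970c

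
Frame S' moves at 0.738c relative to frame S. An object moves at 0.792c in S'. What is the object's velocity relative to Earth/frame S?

u = (u' + v)/(1 + u'v/c²)
Numerator: 0.792 + 0.738 = 1.53
Denominator: 1 + 0.584496 = 1.584496
u = 1.53/1.584496 = 0.9656c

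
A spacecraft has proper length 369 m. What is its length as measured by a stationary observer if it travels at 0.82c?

Proper length L₀ = 369 m
γ = 1/√(1 - 0.82²) = 1.747
L = L₀/γ = 369/1.747 = 211.2 m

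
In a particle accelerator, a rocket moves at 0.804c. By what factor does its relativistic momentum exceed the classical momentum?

p_rel = γmv, p_class = mv
Ratio = γ = 1/√(1 - 0.804²)
= 1/√(0.353584) = 1.682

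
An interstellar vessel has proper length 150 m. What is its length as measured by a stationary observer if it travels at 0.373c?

Proper length L₀ = 150 m
γ = 1/√(1 - 0.373²) = 1.0778
L = L₀/γ = 150/1.0778 = 139.2 m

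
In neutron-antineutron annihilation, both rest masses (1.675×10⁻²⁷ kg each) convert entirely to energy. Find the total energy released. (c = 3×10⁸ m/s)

Both particles have the same rest mass, so total mass = 2m
E = 2m·c² = 2 × 1.675×10⁻²⁷ × (3×10⁸)²
= 2 × 1.675×10⁻²⁷ × 9×10¹⁶
= 3.015×10⁻¹⁰ J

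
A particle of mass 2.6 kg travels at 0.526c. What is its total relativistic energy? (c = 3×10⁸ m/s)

γ = 1/√(1 - 0.526²) = 1.1758
mc² = 2.6 × (3×10⁸)² = 2.340×10¹⁷ J
E = γmc² = 1.1758 × 2.340×10¹⁷ = 2.751×10¹⁷ J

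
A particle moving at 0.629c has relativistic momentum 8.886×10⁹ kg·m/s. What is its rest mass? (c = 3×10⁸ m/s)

γ = 1/√(1 - 0.629²) = 1.2863
v = 0.629 × 3×10⁸ = 1.887×10⁸ m/s
m = p/(γv) = 8.886×10⁹/(1.2863 × 1.887×10⁸) = 36.61 kg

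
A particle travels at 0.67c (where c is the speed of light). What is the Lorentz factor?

v/c = 0.67, so (v/c)² = 0.4489
1 - (v/c)² = 0.5511
γ = 1/√(0.5511) = 1.347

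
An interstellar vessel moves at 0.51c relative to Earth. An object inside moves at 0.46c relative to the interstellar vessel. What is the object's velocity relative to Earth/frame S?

u = (u' + v)/(1 + u'v/c²)
Numerator: 0.46 + 0.51 = 0.97
Denominator: 1 + 0.2346 = 1.2346
u = 0.97/1.2346 = 0.7857c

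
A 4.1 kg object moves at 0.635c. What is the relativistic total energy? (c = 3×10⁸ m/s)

γ = 1/√(1 - 0.635²) = 1.2945
mc² = 4.1 × (3×10⁸)² = 3.690×10¹⁷ J
E = γmc² = 1.2945 × 3.690×10¹⁷ = 4.777×10¹⁷ J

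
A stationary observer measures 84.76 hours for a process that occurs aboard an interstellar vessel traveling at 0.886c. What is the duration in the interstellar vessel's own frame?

Dilated time Δt = 84.76 hours
γ = 1/√(1 - 0.886²) = 2.157
Δt₀ = Δt/γ = 84.76/2.157 = 39.30 hours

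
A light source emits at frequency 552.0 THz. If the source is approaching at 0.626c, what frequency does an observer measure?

β = v/c = 0.626
(1+β)/(1-β) = 1.626/0.374 = 4.348
Doppler factor = √(4.348) = 2.085
f_obs = 552.0 × 2.085 = 1151 THz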